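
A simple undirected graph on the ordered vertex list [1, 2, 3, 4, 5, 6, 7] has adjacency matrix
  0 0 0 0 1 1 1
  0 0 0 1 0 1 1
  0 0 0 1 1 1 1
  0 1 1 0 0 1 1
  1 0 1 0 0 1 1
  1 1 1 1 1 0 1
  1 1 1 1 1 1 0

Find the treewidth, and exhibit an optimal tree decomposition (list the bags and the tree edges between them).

Each bag holds 4 vertices, so the decomposition has width 3, which upper-bounds the treewidth. On the other hand G contains the 4-clique {1, 5, 6, 7}. A clique must lie in a single bag of any decomposition, so no decomposition can have width below 3. Therefore the treewidth is 3.

Treewidth 3.
One optimal decomposition is:
Bags: B1 = {3, 4, 6, 7}  B2 = {2, 4, 6, 7}  B3 = {3, 5, 6, 7}  B4 = {1, 5, 6, 7}
Tree: B1–B2, B1–B3, B3–B4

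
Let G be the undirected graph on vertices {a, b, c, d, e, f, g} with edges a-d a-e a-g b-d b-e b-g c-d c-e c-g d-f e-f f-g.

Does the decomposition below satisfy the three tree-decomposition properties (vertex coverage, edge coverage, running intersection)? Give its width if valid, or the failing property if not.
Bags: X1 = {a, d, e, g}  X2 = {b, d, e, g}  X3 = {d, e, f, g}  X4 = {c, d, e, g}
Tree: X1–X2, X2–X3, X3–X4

Every vertex of G appears in some bag (union = {a, b, c, d, e, f, g}); every edge is covered by a bag; and for each vertex v the set of bags containing v is connected in the bag tree. The decomposition is therefore valid. The largest bag has 4 vertices, so the width is 3.

Yes; width 3.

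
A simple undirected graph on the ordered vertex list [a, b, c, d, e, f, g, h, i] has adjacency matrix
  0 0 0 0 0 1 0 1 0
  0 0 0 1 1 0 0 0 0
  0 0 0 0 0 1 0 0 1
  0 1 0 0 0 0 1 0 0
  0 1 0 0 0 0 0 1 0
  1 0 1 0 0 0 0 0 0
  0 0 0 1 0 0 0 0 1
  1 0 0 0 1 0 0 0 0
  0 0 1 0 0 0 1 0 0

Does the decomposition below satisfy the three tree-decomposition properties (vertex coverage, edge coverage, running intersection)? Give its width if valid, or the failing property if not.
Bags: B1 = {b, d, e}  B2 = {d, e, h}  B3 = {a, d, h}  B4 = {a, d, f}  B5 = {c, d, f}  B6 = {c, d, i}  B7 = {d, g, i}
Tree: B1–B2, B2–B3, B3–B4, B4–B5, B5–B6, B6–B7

Yes; width 2.

Every vertex of G appears in some bag (union = {a, b, c, d, e, f, g, h, i}); every edge is covered by a bag; and for each vertex v the set of bags containing v is connected in the bag tree. The decomposition is therefore valid. The largest bag has 3 vertices, so the width is 2.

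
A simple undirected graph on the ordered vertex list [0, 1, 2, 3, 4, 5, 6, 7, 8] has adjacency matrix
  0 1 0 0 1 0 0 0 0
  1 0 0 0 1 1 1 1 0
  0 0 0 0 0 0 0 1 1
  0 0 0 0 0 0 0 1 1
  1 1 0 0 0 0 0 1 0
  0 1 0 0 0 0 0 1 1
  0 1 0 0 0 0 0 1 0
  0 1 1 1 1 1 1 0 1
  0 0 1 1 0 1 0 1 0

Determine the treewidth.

2

A width-2 tree decomposition is:
Bags: B1 = {1, 5, 7}  B2 = {5, 7, 8}  B3 = {3, 7, 8}  B4 = {1, 4, 7}  B5 = {0, 1, 4}  B6 = {2, 7, 8}  B7 = {1, 6, 7}
Tree: B1–B2, B2–B3, B1–B4, B4–B5, B3–B6, B1–B7
Each bag holds 3 vertices, so the decomposition has width 2, which upper-bounds the treewidth. For the lower bound, the 3 vertices {0, 1, 4} are pairwise adjacent, and any tree decomposition puts a clique entirely inside one bag — forcing width ≥ 2. Combining the bounds, tw(G) = 2.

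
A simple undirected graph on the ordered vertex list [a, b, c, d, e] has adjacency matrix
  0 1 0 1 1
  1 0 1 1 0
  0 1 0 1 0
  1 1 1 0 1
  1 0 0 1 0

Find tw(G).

A width-2 tree decomposition is:
Bags: B1 = {a, b, d}  B2 = {b, c, d}  B3 = {a, d, e}
Tree: B1–B2, B1–B3
Every bag has size at most 3, so the width is 3 − 1 = 2 and tw(G) ≤ 2. For the lower bound, the 3 vertices {b, c, d} are pairwise adjacent, and any tree decomposition puts a clique entirely inside one bag — forcing width ≥ 2. Hence tw(G) = 2 exactly.

2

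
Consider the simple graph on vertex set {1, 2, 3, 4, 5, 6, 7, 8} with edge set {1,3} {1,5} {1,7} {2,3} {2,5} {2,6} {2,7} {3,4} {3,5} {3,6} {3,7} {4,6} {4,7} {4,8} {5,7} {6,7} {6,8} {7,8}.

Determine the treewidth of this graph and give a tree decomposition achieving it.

Treewidth 3.
One optimal decomposition is:
Bags: B1 = {3, 4, 6, 7}  B2 = {4, 6, 7, 8}  B3 = {2, 3, 6, 7}  B4 = {2, 3, 5, 7}  B5 = {1, 3, 5, 7}
Tree: B1–B2, B1–B3, B3–B4, B4–B5

The largest bag has 4 vertices, giving width 3; this decomposition certifies tw(G) ≤ 3. For the lower bound, the 4 vertices {4, 6, 7, 8} are pairwise adjacent, and any tree decomposition puts a clique entirely inside one bag — forcing width ≥ 3. Therefore the treewidth is 3.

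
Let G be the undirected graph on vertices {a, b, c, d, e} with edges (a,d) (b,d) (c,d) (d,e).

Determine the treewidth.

A width-1 tree decomposition is:
Bags: B1 = {a, d}  B2 = {b, d}  B3 = {d, e}  B4 = {c, d}
Tree: B1–B2, B1–B3, B1–B4
The largest bag has 2 vertices, giving width 1; this decomposition certifies tw(G) ≤ 1. G has an edge, so its treewidth is at least 1. Combining the bounds, tw(G) = 1.

1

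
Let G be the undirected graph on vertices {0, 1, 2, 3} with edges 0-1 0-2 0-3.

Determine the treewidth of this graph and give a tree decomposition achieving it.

Every bag has size at most 2, so the width is 2 − 1 = 1 and tw(G) ≤ 1. Any graph with an edge has treewidth ≥ 1, and G has the edge 1–0. Hence tw(G) = 1 exactly.

Treewidth 1.
One such decomposition:
Bags: B1 = {0, 1}  B2 = {0, 3}  B3 = {0, 2}
Tree: B1–B2, B1–B3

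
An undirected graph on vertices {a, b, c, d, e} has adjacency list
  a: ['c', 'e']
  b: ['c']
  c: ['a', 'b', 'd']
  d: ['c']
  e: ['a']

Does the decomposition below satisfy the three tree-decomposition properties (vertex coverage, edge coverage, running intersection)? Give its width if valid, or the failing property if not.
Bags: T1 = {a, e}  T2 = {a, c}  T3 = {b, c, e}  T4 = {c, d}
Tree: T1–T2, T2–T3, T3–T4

No — bags containing vertex e are not connected in the tree.

A tree decomposition must satisfy three properties: every vertex lies in some bag; for every edge, both endpoints lie together in some bag; and for every vertex, the bags containing it form a connected subtree. Here bags containing vertex e are not connected in the tree, so the decomposition is invalid.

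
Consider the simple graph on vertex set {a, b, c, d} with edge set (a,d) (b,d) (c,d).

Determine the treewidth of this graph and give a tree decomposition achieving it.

Treewidth 1.
One optimal decomposition is:
Bags: B1 = {c, d}  B2 = {a, d}  B3 = {b, d}
Tree: B1–B2, B1–B3

Each bag holds 2 vertices, so the decomposition has width 1, which upper-bounds the treewidth. G has an edge, so its treewidth is at least 1. Combining the bounds, tw(G) = 1.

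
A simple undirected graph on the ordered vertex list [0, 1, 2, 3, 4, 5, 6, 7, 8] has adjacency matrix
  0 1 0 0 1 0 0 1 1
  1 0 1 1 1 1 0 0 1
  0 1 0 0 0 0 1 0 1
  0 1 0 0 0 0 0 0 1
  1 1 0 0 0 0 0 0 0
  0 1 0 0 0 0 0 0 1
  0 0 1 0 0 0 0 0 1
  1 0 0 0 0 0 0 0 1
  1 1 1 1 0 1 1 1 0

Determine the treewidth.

A width-2 tree decomposition is:
Bags: B1 = {0, 1, 8}  B2 = {0, 1, 4}  B3 = {0, 7, 8}  B4 = {1, 5, 8}  B5 = {1, 2, 8}  B6 = {2, 6, 8}  B7 = {1, 3, 8}
Tree: B1–B2, B1–B3, B1–B4, B4–B5, B5–B6, B4–B7
The largest bag has 3 vertices, giving width 2; this decomposition certifies tw(G) ≤ 2. Conversely, {0, 1, 8} is a clique of size 3, and the vertices of any clique must share a bag in every tree decomposition; so some bag has ≥ 3 vertices and tw(G) ≥ 2. Hence tw(G) = 2 exactly.

2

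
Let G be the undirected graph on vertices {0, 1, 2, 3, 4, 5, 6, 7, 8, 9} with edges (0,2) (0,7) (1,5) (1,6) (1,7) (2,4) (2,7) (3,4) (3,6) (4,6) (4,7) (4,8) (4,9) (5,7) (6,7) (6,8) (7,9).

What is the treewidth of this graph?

2

A width-2 tree decomposition is:
Bags: B1 = {4, 6, 8}  B2 = {4, 6, 7}  B3 = {2, 4, 7}  B4 = {4, 7, 9}  B5 = {1, 6, 7}  B6 = {0, 2, 7}  B7 = {1, 5, 7}  B8 = {3, 4, 6}
Tree: B1–B2, B2–B3, B2–B4, B2–B5, B3–B6, B5–B7, B1–B8
Each bag holds 3 vertices, so the decomposition has width 2, which upper-bounds the treewidth. Conversely, {4, 6, 8} is a clique of size 3, and the vertices of any clique must share a bag in every tree decomposition; so some bag has ≥ 3 vertices and tw(G) ≥ 2. Hence tw(G) = 2 exactly.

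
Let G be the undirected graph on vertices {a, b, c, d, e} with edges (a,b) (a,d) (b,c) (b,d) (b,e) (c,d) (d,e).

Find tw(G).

A width-2 tree decomposition is:
Bags: B1 = {a, b, d}  B2 = {b, d, e}  B3 = {b, c, d}
Tree: B1–B2, B2–B3
Every bag has size at most 3, so the width is 3 − 1 = 2 and tw(G) ≤ 2. Conversely, {b, d, e} is a clique of size 3, and the vertices of any clique must share a bag in every tree decomposition; so some bag has ≥ 3 vertices and tw(G) ≥ 2. Combining the bounds, tw(G) = 2.

2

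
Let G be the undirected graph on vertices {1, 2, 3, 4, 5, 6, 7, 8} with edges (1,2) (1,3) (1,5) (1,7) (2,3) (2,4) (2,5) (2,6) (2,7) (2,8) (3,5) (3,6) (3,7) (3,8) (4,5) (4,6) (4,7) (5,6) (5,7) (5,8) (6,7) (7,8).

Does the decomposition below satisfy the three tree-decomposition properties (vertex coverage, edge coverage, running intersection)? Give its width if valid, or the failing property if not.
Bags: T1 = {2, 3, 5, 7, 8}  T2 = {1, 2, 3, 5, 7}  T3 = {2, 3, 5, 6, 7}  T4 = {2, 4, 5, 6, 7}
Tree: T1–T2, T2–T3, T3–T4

Yes; width 4.

Checking the three conditions: (i) the bags cover all of {1, 2, 3, 4, 5, 6, 7, 8}; (ii) for each edge, some bag contains both endpoints; (iii) the bags containing any fixed vertex form a subtree. All hold, so the decomposition is valid with width 5 − 1 = 4.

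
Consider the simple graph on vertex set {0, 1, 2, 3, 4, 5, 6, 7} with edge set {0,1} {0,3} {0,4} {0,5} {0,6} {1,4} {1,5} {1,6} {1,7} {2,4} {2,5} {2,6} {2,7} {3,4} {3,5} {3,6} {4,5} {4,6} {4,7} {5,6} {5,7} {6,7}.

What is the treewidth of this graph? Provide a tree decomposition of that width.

Treewidth 4.
Bags: B1 = {1, 4, 5, 6, 7}  B2 = {0, 1, 4, 5, 6}  B3 = {2, 4, 5, 6, 7}  B4 = {0, 3, 4, 5, 6}
Tree: B1–B2, B1–B3, B2–B4

Every bag has size at most 5, so the width is 5 − 1 = 4 and tw(G) ≤ 4. On the other hand G contains the 5-clique {0, 1, 4, 5, 6}. A clique must lie in a single bag of any decomposition, so no decomposition can have width below 4. Therefore the treewidth is 4.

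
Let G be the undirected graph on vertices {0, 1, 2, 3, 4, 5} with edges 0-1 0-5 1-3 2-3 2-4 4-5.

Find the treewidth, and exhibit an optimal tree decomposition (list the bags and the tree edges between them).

Every bag has size at most 3, so the width is 3 − 1 = 2 and tw(G) ≤ 2. Since 1–3–2–4–5–0–1 is a cycle in G, G is not acyclic. Forests are exactly the graphs of treewidth ≤ 1, so tw(G) ≥ 2. The upper and lower bounds meet at 2, so that is the treewidth.

Treewidth 2.
Bags: B1 = {1, 2, 3}  B2 = {1, 2, 4}  B3 = {1, 4, 5}  B4 = {0, 1, 5}
Tree: B1–B2, B2–B3, B3–B4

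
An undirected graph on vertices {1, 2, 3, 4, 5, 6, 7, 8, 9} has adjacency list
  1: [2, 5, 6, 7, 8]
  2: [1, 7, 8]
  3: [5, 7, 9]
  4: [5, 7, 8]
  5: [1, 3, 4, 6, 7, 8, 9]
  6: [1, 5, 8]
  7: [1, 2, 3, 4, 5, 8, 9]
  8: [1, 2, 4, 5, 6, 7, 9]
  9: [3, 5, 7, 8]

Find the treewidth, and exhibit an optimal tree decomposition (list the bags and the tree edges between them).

Treewidth 3.
Bags: B1 = {1, 5, 7, 8}  B2 = {5, 7, 8, 9}  B3 = {3, 5, 7, 9}  B4 = {1, 2, 7, 8}  B5 = {1, 5, 6, 8}  B6 = {4, 5, 7, 8}
Tree: B1–B2, B2–B3, B1–B4, B1–B5, B2–B6

Each bag holds 4 vertices, so the decomposition has width 3, which upper-bounds the treewidth. For the lower bound, the 4 vertices {1, 2, 7, 8} are pairwise adjacent, and any tree decomposition puts a clique entirely inside one bag — forcing width ≥ 3. Therefore the treewidth is 3.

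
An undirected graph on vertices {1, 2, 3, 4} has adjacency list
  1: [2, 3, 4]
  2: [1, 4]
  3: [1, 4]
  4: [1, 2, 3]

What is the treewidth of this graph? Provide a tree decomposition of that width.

Every bag has size at most 3, so the width is 3 − 1 = 2 and tw(G) ≤ 2. For the lower bound, the 3 vertices {1, 2, 4} are pairwise adjacent, and any tree decomposition puts a clique entirely inside one bag — forcing width ≥ 2. Therefore the treewidth is 2.

Treewidth 2.
One optimal decomposition is:
Bags: B1 = {1, 3, 4}  B2 = {1, 2, 4}
Tree: B1–B2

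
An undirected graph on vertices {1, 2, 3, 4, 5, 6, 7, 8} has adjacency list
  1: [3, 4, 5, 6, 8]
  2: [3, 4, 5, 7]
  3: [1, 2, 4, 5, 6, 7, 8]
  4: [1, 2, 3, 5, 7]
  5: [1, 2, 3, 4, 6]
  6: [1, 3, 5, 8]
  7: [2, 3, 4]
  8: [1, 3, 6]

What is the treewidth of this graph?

A width-3 tree decomposition is:
Bags: B1 = {1, 3, 5, 6}  B2 = {1, 3, 6, 8}  B3 = {1, 3, 4, 5}  B4 = {2, 3, 4, 5}  B5 = {2, 3, 4, 7}
Tree: B1–B2, B1–B3, B3–B4, B4–B5
Each bag holds 4 vertices, so the decomposition has width 3, which upper-bounds the treewidth. For the lower bound, the 4 vertices {1, 3, 6, 8} are pairwise adjacent, and any tree decomposition puts a clique entirely inside one bag — forcing width ≥ 3. Therefore the treewidth is 3.

3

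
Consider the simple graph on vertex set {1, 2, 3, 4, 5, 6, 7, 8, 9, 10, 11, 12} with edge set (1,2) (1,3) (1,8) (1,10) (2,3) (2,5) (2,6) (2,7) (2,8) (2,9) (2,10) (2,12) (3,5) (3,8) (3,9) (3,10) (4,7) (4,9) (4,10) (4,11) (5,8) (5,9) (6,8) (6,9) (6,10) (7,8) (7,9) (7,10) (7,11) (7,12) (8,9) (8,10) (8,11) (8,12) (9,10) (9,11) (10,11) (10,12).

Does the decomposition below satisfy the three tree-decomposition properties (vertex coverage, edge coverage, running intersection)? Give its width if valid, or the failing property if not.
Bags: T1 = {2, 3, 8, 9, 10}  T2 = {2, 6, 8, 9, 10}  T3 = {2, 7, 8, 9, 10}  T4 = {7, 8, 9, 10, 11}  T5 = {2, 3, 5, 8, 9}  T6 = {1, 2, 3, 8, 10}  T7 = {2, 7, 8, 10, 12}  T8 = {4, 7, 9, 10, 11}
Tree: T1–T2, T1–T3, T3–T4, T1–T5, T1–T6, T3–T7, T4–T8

Vertex coverage: the bags together contain {1, 2, 3, 4, 5, 6, 7, 8, 9, 10, 11, 12}, the full vertex set. Edge coverage: each edge of G has both endpoints in at least one bag. Running intersection: for every vertex, the bags containing it form a connected subtree. All three properties hold, so this is a valid tree decomposition of width max|bag| − 1 = 4, and hence tw(G) ≤ 4.

Yes; width 4.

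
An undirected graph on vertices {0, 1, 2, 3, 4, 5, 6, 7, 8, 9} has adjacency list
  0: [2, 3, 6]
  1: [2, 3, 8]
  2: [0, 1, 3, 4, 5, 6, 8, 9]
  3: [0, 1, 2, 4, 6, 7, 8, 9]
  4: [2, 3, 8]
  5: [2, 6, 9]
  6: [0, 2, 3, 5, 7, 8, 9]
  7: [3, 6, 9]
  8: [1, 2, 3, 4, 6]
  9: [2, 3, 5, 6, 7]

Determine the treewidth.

3

A width-3 tree decomposition is:
Bags: B1 = {1, 2, 3, 8}  B2 = {2, 3, 6, 8}  B3 = {2, 3, 6, 9}  B4 = {0, 2, 3, 6}  B5 = {2, 3, 4, 8}  B6 = {2, 5, 6, 9}  B7 = {3, 6, 7, 9}
Tree: B1–B2, B2–B3, B3–B4, B1–B5, B3–B6, B3–B7
Every bag has size at most 4, so the width is 4 − 1 = 3 and tw(G) ≤ 3. Conversely, {1, 2, 3, 8} is a clique of size 4, and the vertices of any clique must share a bag in every tree decomposition; so some bag has ≥ 4 vertices and tw(G) ≥ 3. Combining the bounds, tw(G) = 3.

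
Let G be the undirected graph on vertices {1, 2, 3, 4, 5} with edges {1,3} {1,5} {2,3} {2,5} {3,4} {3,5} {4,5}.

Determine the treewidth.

2

A width-2 tree decomposition is:
Bags: B1 = {1, 3, 5}  B2 = {2, 3, 5}  B3 = {3, 4, 5}
Tree: B1–B2, B2–B3
The largest bag has 3 vertices, giving width 2; this decomposition certifies tw(G) ≤ 2. For the lower bound, the 3 vertices {1, 3, 5} are pairwise adjacent, and any tree decomposition puts a clique entirely inside one bag — forcing width ≥ 2. Therefore the treewidth is 2.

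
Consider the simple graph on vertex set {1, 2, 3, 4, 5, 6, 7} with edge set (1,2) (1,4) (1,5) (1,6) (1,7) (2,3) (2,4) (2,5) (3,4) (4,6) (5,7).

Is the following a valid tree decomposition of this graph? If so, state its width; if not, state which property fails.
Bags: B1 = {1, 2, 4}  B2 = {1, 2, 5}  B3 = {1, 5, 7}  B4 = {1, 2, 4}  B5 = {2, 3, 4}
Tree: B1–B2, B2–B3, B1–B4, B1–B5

No — vertex 6 appears in no bag.

A tree decomposition must satisfy three properties: every vertex lies in some bag; for every edge, both endpoints lie together in some bag; and for every vertex, the bags containing it form a connected subtree. Here vertex 6 appears in no bag, so the decomposition is invalid.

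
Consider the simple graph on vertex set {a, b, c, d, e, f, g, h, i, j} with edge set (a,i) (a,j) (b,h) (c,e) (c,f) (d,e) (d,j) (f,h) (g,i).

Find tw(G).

1

A width-1 tree decomposition is:
Bags: B1 = {b, h}  B2 = {f, h}  B3 = {c, f}  B4 = {c, e}  B5 = {d, e}  B6 = {d, j}  B7 = {a, j}  B8 = {a, i}  B9 = {g, i}
Tree: B1–B2, B2–B3, B3–B4, B4–B5, B5–B6, B6–B7, B7–B8, B8–B9
Each bag holds 2 vertices, so the decomposition has width 1, which upper-bounds the treewidth. G has an edge, so its treewidth is at least 1. The upper and lower bounds meet at 1, so that is the treewidth.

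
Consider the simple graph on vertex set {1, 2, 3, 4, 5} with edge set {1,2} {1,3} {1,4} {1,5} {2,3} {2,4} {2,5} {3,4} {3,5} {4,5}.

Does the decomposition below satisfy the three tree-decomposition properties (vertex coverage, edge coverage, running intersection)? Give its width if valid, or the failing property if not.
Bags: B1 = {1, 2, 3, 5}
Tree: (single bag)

A tree decomposition must satisfy three properties: every vertex lies in some bag; for every edge, both endpoints lie together in some bag; and for every vertex, the bags containing it form a connected subtree. Here vertex 4 appears in no bag, so the decomposition is invalid.

No — vertex 4 appears in no bag.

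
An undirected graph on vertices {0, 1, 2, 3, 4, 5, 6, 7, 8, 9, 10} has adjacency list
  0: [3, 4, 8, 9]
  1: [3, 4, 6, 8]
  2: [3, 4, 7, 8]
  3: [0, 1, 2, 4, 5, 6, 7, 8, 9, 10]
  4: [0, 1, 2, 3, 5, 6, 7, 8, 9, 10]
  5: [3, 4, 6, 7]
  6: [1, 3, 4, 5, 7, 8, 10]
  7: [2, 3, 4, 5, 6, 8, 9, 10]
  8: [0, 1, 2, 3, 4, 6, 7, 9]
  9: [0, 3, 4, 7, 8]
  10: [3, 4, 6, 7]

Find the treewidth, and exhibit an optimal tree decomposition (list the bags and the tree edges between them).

Treewidth 4.
One such decomposition:
Bags: B1 = {3, 4, 7, 8, 9}  B2 = {3, 4, 6, 7, 8}  B3 = {2, 3, 4, 7, 8}  B4 = {3, 4, 5, 6, 7}  B5 = {1, 3, 4, 6, 8}  B6 = {3, 4, 6, 7, 10}  B7 = {0, 3, 4, 8, 9}
Tree: B1–B2, B2–B3, B2–B4, B2–B5, B2–B6, B1–B7

Each bag holds 5 vertices, so the decomposition has width 4, which upper-bounds the treewidth. On the other hand G contains the 5-clique {0, 3, 4, 8, 9}. A clique must lie in a single bag of any decomposition, so no decomposition can have width below 4. The upper and lower bounds meet at 4, so that is the treewidth.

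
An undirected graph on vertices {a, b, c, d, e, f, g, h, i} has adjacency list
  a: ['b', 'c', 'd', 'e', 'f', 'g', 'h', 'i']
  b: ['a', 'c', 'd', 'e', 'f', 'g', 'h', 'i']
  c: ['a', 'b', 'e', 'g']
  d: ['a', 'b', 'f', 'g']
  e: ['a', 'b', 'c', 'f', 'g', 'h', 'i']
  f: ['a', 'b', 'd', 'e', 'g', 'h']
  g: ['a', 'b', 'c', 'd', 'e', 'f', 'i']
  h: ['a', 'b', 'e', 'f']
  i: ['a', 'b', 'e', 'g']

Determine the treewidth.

A width-4 tree decomposition is:
Bags: B1 = {a, b, e, f, g}  B2 = {a, b, e, f, h}  B3 = {a, b, e, g, i}  B4 = {a, b, c, e, g}  B5 = {a, b, d, f, g}
Tree: B1–B2, B1–B3, B3–B4, B1–B5
Every bag has size at most 5, so the width is 5 − 1 = 4 and tw(G) ≤ 4. Conversely, {a, b, d, f, g} is a clique of size 5, and the vertices of any clique must share a bag in every tree decomposition; so some bag has ≥ 5 vertices and tw(G) ≥ 4. Hence tw(G) = 4 exactly.

4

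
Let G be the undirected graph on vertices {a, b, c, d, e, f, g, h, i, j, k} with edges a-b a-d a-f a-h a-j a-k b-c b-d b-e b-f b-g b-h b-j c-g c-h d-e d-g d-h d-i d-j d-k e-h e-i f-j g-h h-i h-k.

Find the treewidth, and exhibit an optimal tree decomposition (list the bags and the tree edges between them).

The largest bag has 4 vertices, giving width 3; this decomposition certifies tw(G) ≤ 3. Conversely, {a, b, d, j} is a clique of size 4, and the vertices of any clique must share a bag in every tree decomposition; so some bag has ≥ 4 vertices and tw(G) ≥ 3. Combining the bounds, tw(G) = 3.

Treewidth 3.
One optimal decomposition is:
Bags: B1 = {a, b, d, h}  B2 = {b, d, e, h}  B3 = {a, b, d, j}  B4 = {d, e, h, i}  B5 = {a, b, f, j}  B6 = {b, d, g, h}  B7 = {a, d, h, k}  B8 = {b, c, g, h}
Tree: B1–B2, B1–B3, B2–B4, B3–B5, B2–B6, B1–B7, B6–B8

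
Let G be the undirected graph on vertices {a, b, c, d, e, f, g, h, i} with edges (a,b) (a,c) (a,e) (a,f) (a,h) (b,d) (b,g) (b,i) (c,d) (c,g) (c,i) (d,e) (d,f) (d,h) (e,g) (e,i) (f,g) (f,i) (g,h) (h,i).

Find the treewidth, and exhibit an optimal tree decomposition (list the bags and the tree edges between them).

Every bag has size at most 5, so the width is 5 − 1 = 4 and tw(G) ≤ 4. For the lower bound: the 5 vertex sets {d,h}, {e,i}, {b,g}, {a}, {f} are disjoint, each induces a connected subgraph, and every pair is joined by at least one edge of G. Contracting each set to a single vertex therefore yields K_{5} as a minor, and since treewidth is minor-monotone, tw(G) ≥ tw(K_{5}) = 4. Therefore the treewidth is 4.

Treewidth 4.
One optimal decomposition is:
Bags: B1 = {a, d, g, h, i}  B2 = {a, d, e, g, i}  B3 = {a, b, d, g, i}  B4 = {a, d, f, g, i}  B5 = {a, c, d, g, i}
Tree: B1–B2, B2–B3, B3–B4, B4–B5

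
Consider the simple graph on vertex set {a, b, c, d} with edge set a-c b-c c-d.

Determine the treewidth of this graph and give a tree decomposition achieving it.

The largest bag has 2 vertices, giving width 1; this decomposition certifies tw(G) ≤ 1. G has an edge, so its treewidth is at least 1. Therefore the treewidth is 1.

Treewidth 1.
One optimal decomposition is:
Bags: B1 = {b, c}  B2 = {c, d}  B3 = {a, c}
Tree: B1–B2, B2–B3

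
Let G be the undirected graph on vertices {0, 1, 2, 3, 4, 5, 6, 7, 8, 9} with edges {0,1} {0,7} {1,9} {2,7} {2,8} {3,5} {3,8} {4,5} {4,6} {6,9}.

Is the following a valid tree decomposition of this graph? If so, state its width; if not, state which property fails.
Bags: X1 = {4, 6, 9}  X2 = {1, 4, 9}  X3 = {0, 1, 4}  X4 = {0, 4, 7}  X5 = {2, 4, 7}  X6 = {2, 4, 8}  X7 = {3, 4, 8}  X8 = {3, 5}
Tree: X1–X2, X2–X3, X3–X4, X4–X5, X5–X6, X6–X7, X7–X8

No — edge (4,5) lies in no bag.

A tree decomposition must satisfy three properties: every vertex lies in some bag; for every edge, both endpoints lie together in some bag; and for every vertex, the bags containing it form a connected subtree. Here edge (4,5) lies in no bag, so the decomposition is invalid.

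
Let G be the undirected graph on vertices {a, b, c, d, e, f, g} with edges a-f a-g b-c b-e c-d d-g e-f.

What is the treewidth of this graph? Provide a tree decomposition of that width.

The largest bag has 3 vertices, giving width 2; this decomposition certifies tw(G) ≤ 2. Since b–e–f–a–g–d–c–b is a cycle in G, G is not acyclic. Forests are exactly the graphs of treewidth ≤ 1, so tw(G) ≥ 2. Hence tw(G) = 2 exactly.

Treewidth 2.
Bags: B1 = {b, e, f}  B2 = {a, b, f}  B3 = {a, b, g}  B4 = {b, d, g}  B5 = {b, c, d}
Tree: B1–B2, B2–B3, B3–B4, B4–B5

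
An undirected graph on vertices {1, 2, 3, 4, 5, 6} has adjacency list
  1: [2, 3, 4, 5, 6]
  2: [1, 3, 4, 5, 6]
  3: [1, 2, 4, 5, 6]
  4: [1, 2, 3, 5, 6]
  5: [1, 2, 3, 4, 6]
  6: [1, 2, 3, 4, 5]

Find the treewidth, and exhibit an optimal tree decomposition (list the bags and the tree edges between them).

With just one bag of size 6, the width is 6 − 1 = 5, so tw(G) ≤ 5. Conversely, {1, 2, 3, 4, 5, 6} is a clique of size 6, and the vertices of any clique must share a bag in every tree decomposition; so some bag has ≥ 6 vertices and tw(G) ≥ 5. Therefore the treewidth is 5.

Treewidth 5.
One optimal decomposition is:
Bags: B1 = {1, 2, 3, 4, 5, 6}
Tree: (single bag)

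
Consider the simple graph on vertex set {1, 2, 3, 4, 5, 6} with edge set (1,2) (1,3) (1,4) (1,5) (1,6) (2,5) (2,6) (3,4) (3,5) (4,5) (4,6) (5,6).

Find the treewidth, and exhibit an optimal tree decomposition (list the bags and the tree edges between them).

Each bag holds 4 vertices, so the decomposition has width 3, which upper-bounds the treewidth. Conversely, {1, 2, 5, 6} is a clique of size 4, and the vertices of any clique must share a bag in every tree decomposition; so some bag has ≥ 4 vertices and tw(G) ≥ 3. Hence tw(G) = 3 exactly.

Treewidth 3.
One such decomposition:
Bags: B1 = {1, 4, 5, 6}  B2 = {1, 3, 4, 5}  B3 = {1, 2, 5, 6}
Tree: B1–B2, B1–B3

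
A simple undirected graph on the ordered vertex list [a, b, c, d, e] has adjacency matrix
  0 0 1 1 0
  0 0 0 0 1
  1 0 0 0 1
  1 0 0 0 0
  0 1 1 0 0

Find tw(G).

1

A width-1 tree decomposition is:
Bags: B1 = {a, d}  B2 = {a, c}  B3 = {c, e}  B4 = {b, e}
Tree: B1–B2, B2–B3, B3–B4
The largest bag has 2 vertices, giving width 1; this decomposition certifies tw(G) ≤ 1. Since G has at least one edge (e.g. d–a), it is not an edgeless graph, so tw(G) ≥ 1. Hence tw(G) = 1 exactly.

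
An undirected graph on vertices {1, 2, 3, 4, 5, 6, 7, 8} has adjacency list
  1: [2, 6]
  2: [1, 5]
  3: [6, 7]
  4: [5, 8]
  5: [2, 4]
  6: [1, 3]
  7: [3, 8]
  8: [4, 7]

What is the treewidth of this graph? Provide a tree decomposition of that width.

Treewidth 2.
One such decomposition:
Bags: B1 = {2, 4, 5}  B2 = {2, 4, 8}  B3 = {2, 7, 8}  B4 = {2, 3, 7}  B5 = {2, 3, 6}  B6 = {1, 2, 6}
Tree: B1–B2, B2–B3, B3–B4, B4–B5, B5–B6

Every bag has size at most 3, so the width is 3 − 1 = 2 and tw(G) ≤ 2. Since 2–5–4–8–7–3–6–1–2 is a cycle in G, G is not acyclic. Forests are exactly the graphs of treewidth ≤ 1, so tw(G) ≥ 2. Therefore the treewidth is 2.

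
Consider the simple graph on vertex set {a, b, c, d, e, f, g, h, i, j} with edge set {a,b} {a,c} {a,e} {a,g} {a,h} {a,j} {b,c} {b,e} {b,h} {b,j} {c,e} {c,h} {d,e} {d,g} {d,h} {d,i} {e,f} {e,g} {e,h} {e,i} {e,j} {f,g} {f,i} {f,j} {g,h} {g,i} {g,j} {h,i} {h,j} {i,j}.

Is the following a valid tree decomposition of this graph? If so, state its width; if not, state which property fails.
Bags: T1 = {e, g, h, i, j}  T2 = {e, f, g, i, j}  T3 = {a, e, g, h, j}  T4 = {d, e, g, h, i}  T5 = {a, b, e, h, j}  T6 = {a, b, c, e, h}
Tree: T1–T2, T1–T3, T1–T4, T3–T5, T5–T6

Vertex coverage: the bags together contain {a, b, c, d, e, f, g, h, i, j}, the full vertex set. Edge coverage: each edge of G has both endpoints in at least one bag. Running intersection: for every vertex, the bags containing it form a connected subtree. All three properties hold, so this is a valid tree decomposition of width max|bag| − 1 = 4, and hence tw(G) ≤ 4.

Yes; width 4.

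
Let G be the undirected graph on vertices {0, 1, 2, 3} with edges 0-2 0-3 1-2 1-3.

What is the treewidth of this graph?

2

A width-2 tree decomposition is:
Bags: B1 = {1, 2, 3}  B2 = {0, 2, 3}
Tree: B1–B2
Every bag has size at most 3, so the width is 3 − 1 = 2 and tw(G) ≤ 2. The edges 2–1–3–0–2 form a cycle, so G is not a tree and its treewidth is at least 2. The upper and lower bounds meet at 2, so that is the treewidth.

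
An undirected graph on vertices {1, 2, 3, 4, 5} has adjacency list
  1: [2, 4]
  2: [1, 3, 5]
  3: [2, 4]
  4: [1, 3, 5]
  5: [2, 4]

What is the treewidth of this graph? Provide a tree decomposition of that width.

Treewidth 2.
One optimal decomposition is:
Bags: B1 = {1, 2, 4}  B2 = {2, 3, 4}  B3 = {2, 4, 5}
Tree: B1–B2, B2–B3

The largest bag has 3 vertices, giving width 2; this decomposition certifies tw(G) ≤ 2. Since 1–4–3–2–1 is a cycle in G, G is not acyclic. Forests are exactly the graphs of treewidth ≤ 1, so tw(G) ≥ 2. Hence tw(G) = 2 exactly.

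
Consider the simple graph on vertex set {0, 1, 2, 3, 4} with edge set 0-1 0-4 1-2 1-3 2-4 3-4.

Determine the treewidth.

2

A width-2 tree decomposition is:
Bags: B1 = {0, 1, 4}  B2 = {1, 2, 4}  B3 = {1, 3, 4}
Tree: B1–B2, B2–B3
Every bag has size at most 3, so the width is 3 − 1 = 2 and tw(G) ≤ 2. Since 1–0–4–2–1 is a cycle in G, G is not acyclic. Forests are exactly the graphs of treewidth ≤ 1, so tw(G) ≥ 2. Therefore the treewidth is 2.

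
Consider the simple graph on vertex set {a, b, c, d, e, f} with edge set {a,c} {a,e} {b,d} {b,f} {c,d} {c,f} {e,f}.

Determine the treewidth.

2

A width-2 tree decomposition is:
Bags: B1 = {b, c, d}  B2 = {b, c, f}  B3 = {a, c, f}  B4 = {a, e, f}
Tree: B1–B2, B2–B3, B3–B4
The largest bag has 3 vertices, giving width 2; this decomposition certifies tw(G) ≤ 2. Since d–b–f–c–d is a cycle in G, G is not acyclic. Forests are exactly the graphs of treewidth ≤ 1, so tw(G) ≥ 2. The upper and lower bounds meet at 2, so that is the treewidth.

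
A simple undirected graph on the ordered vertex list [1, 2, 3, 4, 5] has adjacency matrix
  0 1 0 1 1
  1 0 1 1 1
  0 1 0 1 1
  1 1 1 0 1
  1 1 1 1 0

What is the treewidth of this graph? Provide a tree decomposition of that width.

Treewidth 3.
One optimal decomposition is:
Bags: B1 = {2, 3, 4, 5}  B2 = {1, 2, 4, 5}
Tree: B1–B2

The largest bag has 4 vertices, giving width 3; this decomposition certifies tw(G) ≤ 3. For the lower bound, the 4 vertices {1, 2, 4, 5} are pairwise adjacent, and any tree decomposition puts a clique entirely inside one bag — forcing width ≥ 3. The upper and lower bounds meet at 3, so that is the treewidth.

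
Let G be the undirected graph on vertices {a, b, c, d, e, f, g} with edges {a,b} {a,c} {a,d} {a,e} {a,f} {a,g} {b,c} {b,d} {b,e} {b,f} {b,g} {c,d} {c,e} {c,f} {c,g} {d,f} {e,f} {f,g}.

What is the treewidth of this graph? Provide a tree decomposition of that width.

The largest bag has 5 vertices, giving width 4; this decomposition certifies tw(G) ≤ 4. On the other hand G contains the 5-clique {a, b, c, d, f}. A clique must lie in a single bag of any decomposition, so no decomposition can have width below 4. Combining the bounds, tw(G) = 4.

Treewidth 4.
One such decomposition:
Bags: B1 = {a, b, c, f, g}  B2 = {a, b, c, d, f}  B3 = {a, b, c, e, f}
Tree: B1–B2, B2–B3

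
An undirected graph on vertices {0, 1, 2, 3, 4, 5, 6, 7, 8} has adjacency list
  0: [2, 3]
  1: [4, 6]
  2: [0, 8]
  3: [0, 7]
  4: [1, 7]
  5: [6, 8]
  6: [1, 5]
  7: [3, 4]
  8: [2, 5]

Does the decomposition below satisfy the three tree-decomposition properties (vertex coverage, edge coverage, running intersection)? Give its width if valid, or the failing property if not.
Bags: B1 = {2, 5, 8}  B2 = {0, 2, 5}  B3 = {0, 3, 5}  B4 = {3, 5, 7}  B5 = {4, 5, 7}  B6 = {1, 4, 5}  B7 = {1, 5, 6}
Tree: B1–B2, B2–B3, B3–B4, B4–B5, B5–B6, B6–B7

Vertex coverage: the bags together contain {0, 1, 2, 3, 4, 5, 6, 7, 8}, the full vertex set. Edge coverage: each edge of G has both endpoints in at least one bag. Running intersection: for every vertex, the bags containing it form a connected subtree. All three properties hold, so this is a valid tree decomposition of width max|bag| − 1 = 2, and hence tw(G) ≤ 2.

Yes; width 2.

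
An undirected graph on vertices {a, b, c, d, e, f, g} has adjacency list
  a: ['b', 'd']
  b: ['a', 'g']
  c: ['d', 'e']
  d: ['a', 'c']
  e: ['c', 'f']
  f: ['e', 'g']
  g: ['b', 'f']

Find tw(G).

2

A width-2 tree decomposition is:
Bags: B1 = {b, f, g}  B2 = {b, e, f}  B3 = {b, c, e}  B4 = {b, c, d}  B5 = {a, b, d}
Tree: B1–B2, B2–B3, B3–B4, B4–B5
Each bag holds 3 vertices, so the decomposition has width 2, which upper-bounds the treewidth. For the lower bound, G contains the cycle b–g–f–e–c–d–a–b, so G is not a forest; only forests have treewidth ≤ 1, hence tw(G) ≥ 2. Combining the bounds, tw(G) = 2.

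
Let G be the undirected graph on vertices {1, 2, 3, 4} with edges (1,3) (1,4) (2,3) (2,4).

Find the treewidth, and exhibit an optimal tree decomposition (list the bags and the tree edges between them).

The largest bag has 3 vertices, giving width 2; this decomposition certifies tw(G) ≤ 2. For the lower bound, G contains the cycle 2–3–1–4–2, so G is not a forest; only forests have treewidth ≤ 1, hence tw(G) ≥ 2. Therefore the treewidth is 2.

Treewidth 2.
One optimal decomposition is:
Bags: B1 = {1, 2, 3}  B2 = {1, 2, 4}
Tree: B1–B2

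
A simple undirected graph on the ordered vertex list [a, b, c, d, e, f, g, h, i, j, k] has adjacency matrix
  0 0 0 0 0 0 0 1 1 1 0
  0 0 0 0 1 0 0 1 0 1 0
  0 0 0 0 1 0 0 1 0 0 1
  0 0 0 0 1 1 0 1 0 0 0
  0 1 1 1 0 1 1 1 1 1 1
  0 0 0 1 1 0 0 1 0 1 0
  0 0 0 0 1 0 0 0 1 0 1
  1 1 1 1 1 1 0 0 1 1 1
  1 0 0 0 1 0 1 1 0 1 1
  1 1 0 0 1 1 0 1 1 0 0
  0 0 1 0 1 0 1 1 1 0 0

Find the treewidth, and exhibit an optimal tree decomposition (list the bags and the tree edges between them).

Treewidth 3.
One such decomposition:
Bags: B1 = {e, h, i, k}  B2 = {e, h, i, j}  B3 = {a, h, i, j}  B4 = {e, f, h, j}  B5 = {e, g, i, k}  B6 = {d, e, f, h}  B7 = {b, e, h, j}  B8 = {c, e, h, k}
Tree: B1–B2, B2–B3, B2–B4, B1–B5, B4–B6, B4–B7, B1–B8

Every bag has size at most 4, so the width is 4 − 1 = 3 and tw(G) ≤ 3. For the lower bound, the 4 vertices {e, g, i, k} are pairwise adjacent, and any tree decomposition puts a clique entirely inside one bag — forcing width ≥ 3. The upper and lower bounds meet at 3, so that is the treewidth.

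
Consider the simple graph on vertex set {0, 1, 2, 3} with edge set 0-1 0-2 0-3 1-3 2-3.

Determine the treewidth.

2

A width-2 tree decomposition is:
Bags: B1 = {0, 1, 3}  B2 = {0, 2, 3}
Tree: B1–B2
Each bag holds 3 vertices, so the decomposition has width 2, which upper-bounds the treewidth. For the lower bound, the 3 vertices {0, 1, 3} are pairwise adjacent, and any tree decomposition puts a clique entirely inside one bag — forcing width ≥ 2. Hence tw(G) = 2 exactly.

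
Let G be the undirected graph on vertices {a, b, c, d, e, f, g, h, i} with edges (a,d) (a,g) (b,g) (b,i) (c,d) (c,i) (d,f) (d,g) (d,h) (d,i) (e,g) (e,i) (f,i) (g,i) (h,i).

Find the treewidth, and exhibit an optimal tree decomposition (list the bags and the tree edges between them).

Treewidth 2.
Bags: B1 = {d, g, i}  B2 = {b, g, i}  B3 = {d, f, i}  B4 = {d, h, i}  B5 = {c, d, i}  B6 = {a, d, g}  B7 = {e, g, i}
Tree: B1–B2, B1–B3, B1–B4, B3–B5, B1–B6, B2–B7

The largest bag has 3 vertices, giving width 2; this decomposition certifies tw(G) ≤ 2. Conversely, {a, d, g} is a clique of size 3, and the vertices of any clique must share a bag in every tree decomposition; so some bag has ≥ 3 vertices and tw(G) ≥ 2. Combining the bounds, tw(G) = 2.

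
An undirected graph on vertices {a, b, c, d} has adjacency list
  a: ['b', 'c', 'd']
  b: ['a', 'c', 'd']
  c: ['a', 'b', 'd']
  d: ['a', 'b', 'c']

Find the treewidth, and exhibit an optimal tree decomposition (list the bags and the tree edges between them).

A single bag containing all 4 vertices is trivially a valid decomposition of width 3. Conversely, {a, b, c, d} is a clique of size 4, and the vertices of any clique must share a bag in every tree decomposition; so some bag has ≥ 4 vertices and tw(G) ≥ 3. Hence tw(G) = 3 exactly.

Treewidth 3.
One such decomposition:
Bags: B1 = {a, b, c, d}
Tree: (single bag)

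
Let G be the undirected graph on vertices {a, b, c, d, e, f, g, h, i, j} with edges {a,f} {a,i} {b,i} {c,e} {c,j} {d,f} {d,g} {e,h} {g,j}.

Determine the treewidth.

1

A width-1 tree decomposition is:
Bags: B1 = {b, i}  B2 = {a, i}  B3 = {a, f}  B4 = {d, f}  B5 = {d, g}  B6 = {g, j}  B7 = {c, j}  B8 = {c, e}  B9 = {e, h}
Tree: B1–B2, B2–B3, B3–B4, B4–B5, B5–B6, B6–B7, B7–B8, B8–B9
Every bag has size at most 2, so the width is 2 − 1 = 1 and tw(G) ≤ 1. Since G has at least one edge (e.g. b–i), it is not an edgeless graph, so tw(G) ≥ 1. The upper and lower bounds meet at 1, so that is the treewidth.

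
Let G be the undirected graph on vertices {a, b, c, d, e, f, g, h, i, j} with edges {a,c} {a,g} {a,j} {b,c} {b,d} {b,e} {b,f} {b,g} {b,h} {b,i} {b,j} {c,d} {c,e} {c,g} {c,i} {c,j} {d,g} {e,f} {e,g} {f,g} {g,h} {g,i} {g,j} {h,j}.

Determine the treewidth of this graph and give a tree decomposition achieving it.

Each bag holds 4 vertices, so the decomposition has width 3, which upper-bounds the treewidth. Conversely, {a, c, g, j} is a clique of size 4, and the vertices of any clique must share a bag in every tree decomposition; so some bag has ≥ 4 vertices and tw(G) ≥ 3. Therefore the treewidth is 3.

Treewidth 3.
One such decomposition:
Bags: B1 = {b, c, e, g}  B2 = {b, c, g, j}  B3 = {b, g, h, j}  B4 = {a, c, g, j}  B5 = {b, e, f, g}  B6 = {b, c, g, i}  B7 = {b, c, d, g}
Tree: B1–B2, B2–B3, B2–B4, B1–B5, B2–B6, B6–B7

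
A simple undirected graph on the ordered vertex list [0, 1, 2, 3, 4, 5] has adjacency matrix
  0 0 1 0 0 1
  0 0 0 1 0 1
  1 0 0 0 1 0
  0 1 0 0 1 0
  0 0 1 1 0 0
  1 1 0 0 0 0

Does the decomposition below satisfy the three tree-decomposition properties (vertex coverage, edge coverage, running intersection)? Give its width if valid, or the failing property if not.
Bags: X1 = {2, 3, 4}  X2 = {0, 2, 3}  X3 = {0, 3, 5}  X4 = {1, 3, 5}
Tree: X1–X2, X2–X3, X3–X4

Every vertex of G appears in some bag (union = {0, 1, 2, 3, 4, 5}); every edge is covered by a bag; and for each vertex v the set of bags containing v is connected in the bag tree. The decomposition is therefore valid. The largest bag has 3 vertices, so the width is 2.

Yes; width 2.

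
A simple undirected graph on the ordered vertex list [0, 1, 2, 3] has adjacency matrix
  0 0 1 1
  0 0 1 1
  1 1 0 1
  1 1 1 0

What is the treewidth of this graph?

2

A width-2 tree decomposition is:
Bags: B1 = {1, 2, 3}  B2 = {0, 2, 3}
Tree: B1–B2
Every bag has size at most 3, so the width is 3 − 1 = 2 and tw(G) ≤ 2. Conversely, {0, 2, 3} is a clique of size 3, and the vertices of any clique must share a bag in every tree decomposition; so some bag has ≥ 3 vertices and tw(G) ≥ 2. Therefore the treewidth is 2.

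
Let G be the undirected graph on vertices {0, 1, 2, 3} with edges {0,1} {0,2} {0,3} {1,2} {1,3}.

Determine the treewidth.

A width-2 tree decomposition is:
Bags: B1 = {0, 1, 3}  B2 = {0, 1, 2}
Tree: B1–B2
Each bag holds 3 vertices, so the decomposition has width 2, which upper-bounds the treewidth. On the other hand G contains the 3-clique {0, 1, 2}. A clique must lie in a single bag of any decomposition, so no decomposition can have width below 2. The upper and lower bounds meet at 2, so that is the treewidth.

2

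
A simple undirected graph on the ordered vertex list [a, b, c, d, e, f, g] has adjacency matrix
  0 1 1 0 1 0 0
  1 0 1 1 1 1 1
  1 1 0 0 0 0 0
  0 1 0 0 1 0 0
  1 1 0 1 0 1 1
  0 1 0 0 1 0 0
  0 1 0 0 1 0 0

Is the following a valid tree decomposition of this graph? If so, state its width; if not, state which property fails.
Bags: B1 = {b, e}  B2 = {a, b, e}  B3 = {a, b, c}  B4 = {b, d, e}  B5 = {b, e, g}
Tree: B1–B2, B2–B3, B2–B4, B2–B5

A tree decomposition must satisfy three properties: every vertex lies in some bag; for every edge, both endpoints lie together in some bag; and for every vertex, the bags containing it form a connected subtree. Here vertex f appears in no bag, so the decomposition is invalid.

No — vertex f appears in no bag.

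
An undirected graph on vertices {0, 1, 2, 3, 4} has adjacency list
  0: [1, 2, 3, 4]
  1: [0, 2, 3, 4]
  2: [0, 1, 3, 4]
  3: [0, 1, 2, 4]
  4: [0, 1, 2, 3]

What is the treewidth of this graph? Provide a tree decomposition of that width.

With just one bag of size 5, the width is 5 − 1 = 4, so tw(G) ≤ 4. For the lower bound, the 5 vertices {0, 1, 2, 3, 4} are pairwise adjacent, and any tree decomposition puts a clique entirely inside one bag — forcing width ≥ 4. Combining the bounds, tw(G) = 4.

Treewidth 4.
Bags: B1 = {0, 1, 2, 3, 4}
Tree: (single bag)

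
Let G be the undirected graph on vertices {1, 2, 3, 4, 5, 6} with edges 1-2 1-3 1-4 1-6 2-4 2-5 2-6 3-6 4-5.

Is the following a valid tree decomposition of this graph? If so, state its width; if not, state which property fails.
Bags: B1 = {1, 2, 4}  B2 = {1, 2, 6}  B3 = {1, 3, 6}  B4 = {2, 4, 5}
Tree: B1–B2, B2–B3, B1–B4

Every vertex of G appears in some bag (union = {1, 2, 3, 4, 5, 6}); every edge is covered by a bag; and for each vertex v the set of bags containing v is connected in the bag tree. The decomposition is therefore valid. The largest bag has 3 vertices, so the width is 2.

Yes; width 2.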